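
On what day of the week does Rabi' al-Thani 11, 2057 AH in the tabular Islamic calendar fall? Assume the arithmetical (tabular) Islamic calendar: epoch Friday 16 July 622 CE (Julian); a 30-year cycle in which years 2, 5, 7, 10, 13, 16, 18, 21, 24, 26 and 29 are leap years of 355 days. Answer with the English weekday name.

This is JDN 2677117 (6 August 2617 Gregorian).
2677117 ≡ 2 (mod 7); counting from Monday = 0 gives Wednesday.

Wednesday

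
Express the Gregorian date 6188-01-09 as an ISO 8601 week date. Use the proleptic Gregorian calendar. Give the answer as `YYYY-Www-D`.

6188-W02-3

The weekday is Wednesday (ISO weekday 3).
That Wednesday belongs to ISO week 2 of ISO year 6188.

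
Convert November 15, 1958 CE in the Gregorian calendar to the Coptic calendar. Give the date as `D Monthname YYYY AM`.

Julian Day Number of the source date = 2436523.
Converting JDN 2436523 to the Coptic calendar gives 6 Hathor 1675 AM.

6 Hathor 1675 AM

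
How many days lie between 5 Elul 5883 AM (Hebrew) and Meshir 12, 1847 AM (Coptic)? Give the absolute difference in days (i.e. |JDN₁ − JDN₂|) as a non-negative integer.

JDN of the first date = 2496708.
JDN of the second date = 2499442.
|2499442 − 2496708| = 2734.

2734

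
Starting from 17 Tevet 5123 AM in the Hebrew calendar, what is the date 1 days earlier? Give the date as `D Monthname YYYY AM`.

16 Tevet 5123 AM

The starting date is JDN 2218896; 2218896 − 1 = 2218895.
JDN 2218895 corresponds to 16 Tevet 5123 AM.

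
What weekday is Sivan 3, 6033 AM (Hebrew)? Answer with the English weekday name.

Tuesday

This is JDN 2551396 (20 May 2273 Gregorian).
JDN 2551396 mod 7 = 1, and JDN 0 was a Monday, so this is a Tuesday.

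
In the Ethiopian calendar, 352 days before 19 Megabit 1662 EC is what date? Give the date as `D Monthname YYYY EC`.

2 Miyazya 1661 EC

Counting 352 days back from JDN 2331099 reaches JDN 2330747, which is 2 Miyazya 1661 EC.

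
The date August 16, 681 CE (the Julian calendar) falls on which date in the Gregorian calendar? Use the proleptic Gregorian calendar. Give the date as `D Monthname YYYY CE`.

19 August 681 CE

For dates in this range the Gregorian date is 3 days ahead of the Julian.
16 August 681 Julian + 3 days → 19 August 681 Gregorian.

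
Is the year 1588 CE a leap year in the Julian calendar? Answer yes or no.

1588 mod 4 = 0, so it is a leap year in the Julian calendar.

yes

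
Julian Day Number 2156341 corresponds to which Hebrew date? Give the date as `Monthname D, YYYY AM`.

JDN 2156341 is 5 October 1191 in the proleptic Gregorian calendar.
In the Hebrew calendar that day is Tishrei 8, 4952 AM.

Tishrei 8, 4952 AM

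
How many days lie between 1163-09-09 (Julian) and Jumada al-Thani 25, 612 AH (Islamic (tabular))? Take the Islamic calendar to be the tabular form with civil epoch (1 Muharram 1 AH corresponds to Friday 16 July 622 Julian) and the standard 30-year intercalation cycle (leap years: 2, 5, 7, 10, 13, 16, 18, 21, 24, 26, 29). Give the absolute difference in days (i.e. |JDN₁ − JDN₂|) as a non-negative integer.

19035

First date → JDN 2146095; second date → JDN 2165130.
The interval is |2146095 − 2165130| = 19035 days.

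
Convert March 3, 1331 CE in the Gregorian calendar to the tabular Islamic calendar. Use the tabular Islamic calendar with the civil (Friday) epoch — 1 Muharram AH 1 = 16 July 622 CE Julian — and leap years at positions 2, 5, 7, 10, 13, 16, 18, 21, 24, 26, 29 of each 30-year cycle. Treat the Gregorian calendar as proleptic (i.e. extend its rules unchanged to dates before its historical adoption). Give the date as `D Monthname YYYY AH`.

14 Jumada al-Awwal 731 AH

Both dates share Julian Day Number 2207259; in the tabular Islamic calendar that is 14 Jumada al-Awwal 731 AH.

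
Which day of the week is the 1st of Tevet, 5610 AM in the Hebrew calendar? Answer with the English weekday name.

In the Gregorian calendar this is 16 December 1849 (JDN 2396743).
JDN 2396743 mod 7 = 6, and JDN 0 was a Monday, so this is a Sunday.

Sunday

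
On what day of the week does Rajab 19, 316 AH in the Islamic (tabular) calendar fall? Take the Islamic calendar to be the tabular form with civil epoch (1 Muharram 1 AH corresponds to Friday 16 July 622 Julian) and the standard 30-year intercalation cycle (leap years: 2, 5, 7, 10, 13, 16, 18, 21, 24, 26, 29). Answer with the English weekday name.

Sunday

This is JDN 2060260 (12 September 928 Gregorian).
2060260 ≡ 6 (mod 7); counting from Monday = 0 gives Sunday.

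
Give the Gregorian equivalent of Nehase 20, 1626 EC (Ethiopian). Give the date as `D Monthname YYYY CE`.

Julian Day Number of the source date = 2318101.
Converting JDN 2318101 to the Gregorian calendar gives 23 August 1634 CE.

23 August 1634 CE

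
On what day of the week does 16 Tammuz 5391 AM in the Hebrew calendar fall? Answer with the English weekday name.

This is JDN 2316967 (16 July 1631 Gregorian).
JDN 2316967 mod 7 = 2, and JDN 0 was a Monday, so this is a Wednesday.

Wednesday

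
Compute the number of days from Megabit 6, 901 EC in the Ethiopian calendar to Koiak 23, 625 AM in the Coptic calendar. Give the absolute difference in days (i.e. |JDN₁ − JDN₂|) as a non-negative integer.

First date → JDN 2053131; second date → JDN 2053058.
The interval is |2053131 − 2053058| = 73 days.

73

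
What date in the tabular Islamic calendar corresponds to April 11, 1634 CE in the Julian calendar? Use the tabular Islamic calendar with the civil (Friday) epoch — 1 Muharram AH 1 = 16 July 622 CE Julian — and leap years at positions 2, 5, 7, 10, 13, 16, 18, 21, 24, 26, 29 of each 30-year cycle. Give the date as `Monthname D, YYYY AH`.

Shawwal 22, 1043 AH

Julian Day Number of the source date = 2317977.
Converting JDN 2317977 to the tabular Islamic calendar gives 22 Shawwal 1043 AH.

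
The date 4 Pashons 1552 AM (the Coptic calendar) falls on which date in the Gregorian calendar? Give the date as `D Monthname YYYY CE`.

Julian Day Number of the source date = 2391776.
Converting JDN 2391776 to the Gregorian calendar gives 11 May 1836 CE.

11 May 1836 CE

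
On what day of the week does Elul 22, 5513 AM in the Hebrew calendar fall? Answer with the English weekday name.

Friday

In the Gregorian calendar this is 21 September 1753 (JDN 2361594).
Since JDN mod 7 = 4 (0 = Monday), the day is Friday.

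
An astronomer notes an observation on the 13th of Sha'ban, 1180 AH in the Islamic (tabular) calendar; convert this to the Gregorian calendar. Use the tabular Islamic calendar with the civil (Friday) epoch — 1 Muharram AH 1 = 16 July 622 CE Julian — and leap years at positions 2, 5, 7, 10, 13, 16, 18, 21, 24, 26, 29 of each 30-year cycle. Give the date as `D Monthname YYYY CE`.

14 January 1767 CE

Julian Day Number of the source date = 2366457.
Converting JDN 2366457 to the Gregorian calendar gives 14 January 1767 CE.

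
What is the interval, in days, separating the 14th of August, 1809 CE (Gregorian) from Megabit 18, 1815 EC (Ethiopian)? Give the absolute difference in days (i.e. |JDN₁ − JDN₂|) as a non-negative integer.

4972

First date → JDN 2382009; second date → JDN 2386981.
The interval is |2382009 − 2386981| = 4972 days.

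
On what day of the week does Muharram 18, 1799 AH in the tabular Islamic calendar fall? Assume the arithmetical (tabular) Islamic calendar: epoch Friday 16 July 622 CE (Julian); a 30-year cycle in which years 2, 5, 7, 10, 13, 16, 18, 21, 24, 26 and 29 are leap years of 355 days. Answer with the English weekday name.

This is JDN 2585608 (20 January 2367 Gregorian).
JDN 2585608 mod 7 = 4, and JDN 0 was a Monday, so this is a Friday.

Friday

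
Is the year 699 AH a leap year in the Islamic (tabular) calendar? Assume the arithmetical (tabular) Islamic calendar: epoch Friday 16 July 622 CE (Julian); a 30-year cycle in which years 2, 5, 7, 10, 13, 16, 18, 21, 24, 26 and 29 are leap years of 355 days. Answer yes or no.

Year 699 AH is year 9 of its 30-year cycle; leap positions are 2, 5, 7, 10, 13, 16, 18, 21, 24, 26, 29, so it is a common year (354 days).

no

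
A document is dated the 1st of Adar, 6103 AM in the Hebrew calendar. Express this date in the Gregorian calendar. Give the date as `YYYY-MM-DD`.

2343-02-26

Julian Day Number of the source date = 2576879.
Converting JDN 2576879 to the Gregorian calendar gives 26 February 2343 CE.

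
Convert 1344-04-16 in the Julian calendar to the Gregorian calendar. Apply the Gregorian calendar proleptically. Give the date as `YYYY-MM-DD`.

At this point the Julian calendar is 8 days behind the Gregorian.
16 April 1344 Julian + 8 days → 24 April 1344 Gregorian.

1344-04-24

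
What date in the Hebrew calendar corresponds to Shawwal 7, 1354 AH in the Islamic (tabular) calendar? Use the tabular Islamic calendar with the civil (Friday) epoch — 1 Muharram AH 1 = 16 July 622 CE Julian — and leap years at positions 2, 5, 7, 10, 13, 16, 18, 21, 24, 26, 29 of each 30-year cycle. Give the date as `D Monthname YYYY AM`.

7 Tevet 5696 AM

Both dates share Julian Day Number 2428170; in the Hebrew calendar that is 7 Tevet 5696 AM.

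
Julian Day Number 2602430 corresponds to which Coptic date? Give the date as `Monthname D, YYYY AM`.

The Gregorian equivalent of JDN 2602430 is 9 February 2413.
In the Coptic calendar that day is Tobi 29, 2129 AM.

Tobi 29, 2129 AM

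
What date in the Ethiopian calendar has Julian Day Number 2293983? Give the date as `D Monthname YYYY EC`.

JDN 2293983 is 11 August 1568 in the proleptic Gregorian calendar.
In the Ethiopian calendar that day is 8 Nehase 1560 EC.

8 Nehase 1560 EC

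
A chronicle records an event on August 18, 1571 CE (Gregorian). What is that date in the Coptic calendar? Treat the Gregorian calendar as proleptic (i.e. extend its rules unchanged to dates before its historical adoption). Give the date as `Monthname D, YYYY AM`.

Julian Day Number of the source date = 2295085.
Converting JDN 2295085 to the Coptic calendar gives 15 Mesori 1287 AM.

Mesori 15, 1287 AM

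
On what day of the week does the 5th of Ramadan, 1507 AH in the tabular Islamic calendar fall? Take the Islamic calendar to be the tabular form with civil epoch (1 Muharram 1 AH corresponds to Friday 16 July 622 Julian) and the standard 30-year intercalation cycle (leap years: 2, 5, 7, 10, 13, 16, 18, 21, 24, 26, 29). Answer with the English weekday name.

This is JDN 2482356 (10 May 2084 Gregorian).
JDN 2482356 mod 7 = 2, and JDN 0 was a Monday, so this is a Wednesday.

Wednesday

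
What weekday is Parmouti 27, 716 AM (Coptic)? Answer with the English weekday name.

This is JDN 2086420 (28 April 1000 Gregorian).
Since JDN mod 7 = 0 (0 = Monday), the day is Monday.

Monday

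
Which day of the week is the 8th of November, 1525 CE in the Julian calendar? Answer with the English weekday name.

Equivalently 18 November 1525 Gregorian, JDN 2278376.
Since JDN mod 7 = 2 (0 = Monday), the day is Wednesday.

Wednesday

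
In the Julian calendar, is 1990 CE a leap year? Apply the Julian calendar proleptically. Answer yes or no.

1990 mod 4 = 2, so it is a common year in the Julian calendar.

no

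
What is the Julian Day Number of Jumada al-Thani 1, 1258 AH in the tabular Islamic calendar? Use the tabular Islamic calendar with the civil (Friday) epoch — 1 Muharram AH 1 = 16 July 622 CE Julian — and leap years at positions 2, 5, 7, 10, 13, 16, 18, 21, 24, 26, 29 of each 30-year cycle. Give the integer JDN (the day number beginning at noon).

2394027

In the Gregorian calendar the same day is 10 July 1842.
JDN 2400001 is 17 November 1858 CE (Gregorian), MJD 0; the target day is −5974 days from there, so JDN = 2394027.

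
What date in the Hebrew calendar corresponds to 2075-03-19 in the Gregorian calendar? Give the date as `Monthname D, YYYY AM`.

Julian Day Number of the source date = 2479016.
Converting JDN 2479016 to the Hebrew calendar gives 3 Nisan 5835 AM.

Nisan 3, 5835 AM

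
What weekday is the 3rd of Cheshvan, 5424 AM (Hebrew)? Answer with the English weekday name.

Saturday

Equivalently 3 November 1663 Gregorian, JDN 2328765.
Since JDN mod 7 = 5 (0 = Monday), the day is Saturday.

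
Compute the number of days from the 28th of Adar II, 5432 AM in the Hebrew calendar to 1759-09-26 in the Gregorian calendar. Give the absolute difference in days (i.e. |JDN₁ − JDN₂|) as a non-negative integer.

JDN of the first date = 2331832.
JDN of the second date = 2363790.
|2363790 − 2331832| = 31958.

31958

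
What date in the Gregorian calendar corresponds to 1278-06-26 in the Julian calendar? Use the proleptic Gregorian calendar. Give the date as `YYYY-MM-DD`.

The Julian–Gregorian offset here is 7 days (Julian trailing).
26 June 1278 Julian + 7 days → 3 July 1278 Gregorian.

1278-07-03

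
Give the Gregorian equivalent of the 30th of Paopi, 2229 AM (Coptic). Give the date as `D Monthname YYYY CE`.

Both dates share Julian Day Number 2638866; in the Gregorian calendar that is 13 November 2512 CE.

13 November 2512 CE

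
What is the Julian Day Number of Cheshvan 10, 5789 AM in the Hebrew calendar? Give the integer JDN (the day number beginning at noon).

2462075

In the Gregorian calendar the same day is 30 October 2028.
JDN 2299161 is 15 October 1582 CE (Gregorian); the target day is +162914 days from there, so JDN = 2462075.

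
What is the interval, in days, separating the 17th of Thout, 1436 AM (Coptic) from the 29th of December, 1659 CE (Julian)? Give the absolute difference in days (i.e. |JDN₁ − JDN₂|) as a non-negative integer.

JDN of the first date = 2349180.
JDN of the second date = 2327370.
|2327370 − 2349180| = 21810.

21810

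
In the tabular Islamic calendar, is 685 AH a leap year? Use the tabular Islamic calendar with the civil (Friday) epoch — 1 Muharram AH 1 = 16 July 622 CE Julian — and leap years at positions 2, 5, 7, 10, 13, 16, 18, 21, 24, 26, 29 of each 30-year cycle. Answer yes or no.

no

Year 685 AH is year 25 of its 30-year cycle; leap positions are 2, 5, 7, 10, 13, 16, 18, 21, 24, 26, 29, so it is a common year (354 days).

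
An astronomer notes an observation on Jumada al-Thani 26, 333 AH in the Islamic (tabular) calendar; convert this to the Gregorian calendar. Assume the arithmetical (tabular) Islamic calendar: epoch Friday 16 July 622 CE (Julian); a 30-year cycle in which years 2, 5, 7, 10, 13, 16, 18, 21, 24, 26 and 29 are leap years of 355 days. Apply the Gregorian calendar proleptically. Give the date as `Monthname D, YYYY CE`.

February 18, 945 CE

Both dates share Julian Day Number 2066263; in the Gregorian calendar that is 18 February 945 CE.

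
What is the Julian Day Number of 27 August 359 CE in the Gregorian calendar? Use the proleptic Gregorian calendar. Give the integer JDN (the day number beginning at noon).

1852420

JDN 2299161 is 15 October 1582 CE (Gregorian); the target day is −446741 days from there, so JDN = 1852420.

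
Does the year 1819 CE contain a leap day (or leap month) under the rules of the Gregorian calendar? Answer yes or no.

1819 is not divisible by 4, so it is a common year.

no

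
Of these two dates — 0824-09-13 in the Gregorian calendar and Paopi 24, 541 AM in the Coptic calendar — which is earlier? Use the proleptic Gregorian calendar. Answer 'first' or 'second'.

The two dates have Julian Day Numbers 2022276 and 2022318 respectively.
Since 2022276 < 2022318, the first date comes first.

first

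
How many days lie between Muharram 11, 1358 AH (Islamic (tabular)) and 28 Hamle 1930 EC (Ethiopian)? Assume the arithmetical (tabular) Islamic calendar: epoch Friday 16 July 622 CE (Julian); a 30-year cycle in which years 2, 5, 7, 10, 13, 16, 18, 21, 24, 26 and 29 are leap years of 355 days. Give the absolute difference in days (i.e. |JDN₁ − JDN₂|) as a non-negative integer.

JDN of the first date = 2429326.
JDN of the second date = 2429115.
|2429115 − 2429326| = 211.

211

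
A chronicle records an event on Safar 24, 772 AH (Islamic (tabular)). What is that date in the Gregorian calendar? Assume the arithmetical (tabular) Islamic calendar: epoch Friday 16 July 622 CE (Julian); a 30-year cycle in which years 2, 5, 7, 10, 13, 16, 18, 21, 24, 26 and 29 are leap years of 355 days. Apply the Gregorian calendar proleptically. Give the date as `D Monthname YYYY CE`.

25 September 1370 CE

Both dates share Julian Day Number 2221710; in the Gregorian calendar that is 25 September 1370 CE.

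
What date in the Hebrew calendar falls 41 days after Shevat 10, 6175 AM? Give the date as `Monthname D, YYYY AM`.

Counting 41 days forward from JDN 2603141 reaches JDN 2603182, which is Adar I 21, 6175 AM.

Adar I 21, 6175 AM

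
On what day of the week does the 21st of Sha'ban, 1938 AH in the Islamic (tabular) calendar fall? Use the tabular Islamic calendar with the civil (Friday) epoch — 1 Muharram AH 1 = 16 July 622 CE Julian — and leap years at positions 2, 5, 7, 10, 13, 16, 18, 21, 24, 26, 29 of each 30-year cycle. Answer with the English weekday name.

In the Gregorian calendar this is 28 June 2502 (JDN 2635075).
2635075 ≡ 2 (mod 7); counting from Monday = 0 gives Wednesday.

Wednesday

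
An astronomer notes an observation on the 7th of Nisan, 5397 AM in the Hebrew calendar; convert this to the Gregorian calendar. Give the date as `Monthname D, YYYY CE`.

Both dates share Julian Day Number 2319053; in the Gregorian calendar that is 1 April 1637 CE.

April 1, 1637 CE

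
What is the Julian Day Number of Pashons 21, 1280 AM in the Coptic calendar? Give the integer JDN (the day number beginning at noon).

2292445

In the proleptic Gregorian calendar the same day is 26 May 1564.
JDN 2299161 is 15 October 1582 CE (Gregorian); the target day is −6716 days from there, so JDN = 2292445.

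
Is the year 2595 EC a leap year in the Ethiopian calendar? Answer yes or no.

2595 mod 4 = 3; in the Ethiopian calendar a year is leap when year mod 4 = 3, so it is a leap year.

yes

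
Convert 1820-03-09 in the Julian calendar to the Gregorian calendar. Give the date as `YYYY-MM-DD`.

The Julian–Gregorian offset here is 12 days (Julian trailing).
9 March 1820 Julian + 12 days → 21 March 1820 Gregorian.

1820-03-21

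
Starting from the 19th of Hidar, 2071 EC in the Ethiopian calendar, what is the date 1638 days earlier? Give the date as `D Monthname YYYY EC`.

27 Ginbot 2066 EC

Counting 1638 days back from JDN 2480366 reaches JDN 2478728, which is 27 Ginbot 2066 EC.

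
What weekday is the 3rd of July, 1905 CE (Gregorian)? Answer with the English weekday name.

2417030 ≡ 0 (mod 7); counting from Monday = 0 gives Monday.

Monday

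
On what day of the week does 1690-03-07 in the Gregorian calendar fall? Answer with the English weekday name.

Tuesday

Since JDN mod 7 = 1 (0 = Monday), the day is Tuesday.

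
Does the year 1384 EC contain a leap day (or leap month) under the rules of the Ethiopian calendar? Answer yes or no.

no

1384 mod 4 = 0; in the Ethiopian calendar a year is leap when year mod 4 = 3, so it is a common year.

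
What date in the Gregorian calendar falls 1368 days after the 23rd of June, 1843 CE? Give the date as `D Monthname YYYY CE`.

22 March 1847 CE

The starting date is JDN 2394375; 2394375 + 1368 = 2395743.
JDN 2395743 corresponds to 22 March 1847 CE.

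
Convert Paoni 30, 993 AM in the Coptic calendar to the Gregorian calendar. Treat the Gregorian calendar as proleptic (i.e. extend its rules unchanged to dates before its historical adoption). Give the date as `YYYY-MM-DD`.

1277-07-01

Julian Day Number of the source date = 2187657.
Converting JDN 2187657 to the Gregorian calendar gives 1 July 1277 CE.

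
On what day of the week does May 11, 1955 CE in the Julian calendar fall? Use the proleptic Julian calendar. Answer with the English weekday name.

In the Gregorian calendar this is 24 May 1955 (JDN 2435252).
Since JDN mod 7 = 1 (0 = Monday), the day is Tuesday.

Tuesday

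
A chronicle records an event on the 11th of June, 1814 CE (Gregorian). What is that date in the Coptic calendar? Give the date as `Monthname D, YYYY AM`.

Paoni 5, 1530 AM

Julian Day Number of the source date = 2383771.
Converting JDN 2383771 to the Coptic calendar gives 5 Paoni 1530 AM.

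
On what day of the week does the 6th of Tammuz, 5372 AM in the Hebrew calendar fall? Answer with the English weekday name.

Friday

This is JDN 2310018 (6 July 1612 Gregorian).
Since JDN mod 7 = 4 (0 = Monday), the day is Friday.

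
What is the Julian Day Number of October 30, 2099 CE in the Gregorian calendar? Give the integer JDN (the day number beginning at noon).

2488007

JDN 2299161 is 15 October 1582 CE (Gregorian); the target day is +188846 days from there, so JDN = 2488007.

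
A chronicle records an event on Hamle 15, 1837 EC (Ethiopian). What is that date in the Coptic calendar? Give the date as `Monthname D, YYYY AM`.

Julian Day Number of the source date = 2395134.
Converting JDN 2395134 to the Coptic calendar gives 15 Epip 1561 AM.

Epip 15, 1561 AM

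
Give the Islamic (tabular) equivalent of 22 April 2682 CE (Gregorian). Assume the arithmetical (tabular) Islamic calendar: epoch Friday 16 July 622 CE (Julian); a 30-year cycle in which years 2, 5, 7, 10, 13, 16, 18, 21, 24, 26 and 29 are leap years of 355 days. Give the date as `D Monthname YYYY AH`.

22 Dhu al-Hijjah 2123 AH

Both dates share Julian Day Number 2700752; in the tabular Islamic calendar that is 22 Dhu al-Hijjah 2123 AH.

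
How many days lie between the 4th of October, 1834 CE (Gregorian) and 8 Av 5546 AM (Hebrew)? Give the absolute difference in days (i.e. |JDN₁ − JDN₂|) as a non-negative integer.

17594

JDN of the first date = 2391191.
JDN of the second date = 2373597.
|2373597 − 2391191| = 17594.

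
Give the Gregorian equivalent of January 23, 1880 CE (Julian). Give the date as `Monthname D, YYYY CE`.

February 4, 1880 CE

At this point the Julian calendar is 12 days behind the Gregorian.
23 January 1880 Julian + 12 days → 4 February 1880 Gregorian.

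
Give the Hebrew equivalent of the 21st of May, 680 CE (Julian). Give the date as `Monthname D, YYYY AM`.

Sivan 16, 4440 AM

Both dates share Julian Day Number 1969569; in the Hebrew calendar that is 16 Sivan 4440 AM.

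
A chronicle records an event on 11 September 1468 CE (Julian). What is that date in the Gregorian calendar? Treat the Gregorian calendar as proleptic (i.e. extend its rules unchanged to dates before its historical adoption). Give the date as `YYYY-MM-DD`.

1468-09-20

At this point the Julian calendar is 9 days behind the Gregorian.
11 September 1468 Julian + 9 days → 20 September 1468 Gregorian.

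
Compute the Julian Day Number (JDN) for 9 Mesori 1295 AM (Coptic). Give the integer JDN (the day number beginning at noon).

In the proleptic Gregorian calendar the same day is 12 August 1579.
JDN 2400001 is 17 November 1858 CE (Gregorian), MJD 0; the target day is −102000 days from there, so JDN = 2298001.

2298001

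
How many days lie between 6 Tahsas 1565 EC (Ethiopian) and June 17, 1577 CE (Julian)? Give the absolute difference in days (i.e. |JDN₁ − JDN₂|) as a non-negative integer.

1658

First date → JDN 2295567; second date → JDN 2297225.
The interval is |2295567 − 2297225| = 1658 days.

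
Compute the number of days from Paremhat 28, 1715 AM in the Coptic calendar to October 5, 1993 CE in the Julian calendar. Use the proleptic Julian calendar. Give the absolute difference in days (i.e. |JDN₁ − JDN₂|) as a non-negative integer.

JDN of the first date = 2451275.
JDN of the second date = 2449279.
|2449279 − 2451275| = 1996.

1996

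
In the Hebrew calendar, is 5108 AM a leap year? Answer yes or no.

Hebrew year 5108 is year 16 of its 19-year Metonic cycle; leap years are at positions 3, 6, 8, 11, 14, 17, 19, so it is a common year (12 months).

no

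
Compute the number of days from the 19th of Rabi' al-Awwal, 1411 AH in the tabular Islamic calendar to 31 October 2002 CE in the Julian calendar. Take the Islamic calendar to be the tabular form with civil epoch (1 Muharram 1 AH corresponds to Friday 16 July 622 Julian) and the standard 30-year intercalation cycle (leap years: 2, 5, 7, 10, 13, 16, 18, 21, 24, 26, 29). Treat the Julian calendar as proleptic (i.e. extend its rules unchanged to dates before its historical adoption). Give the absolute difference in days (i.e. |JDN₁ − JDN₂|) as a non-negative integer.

JDN of the first date = 2448174.
JDN of the second date = 2452592.
|2452592 − 2448174| = 4418.

4418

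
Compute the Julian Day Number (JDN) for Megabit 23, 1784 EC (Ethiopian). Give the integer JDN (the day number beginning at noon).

2375664

In the Gregorian calendar the same day is 30 March 1792.
JDN 2299161 is 15 October 1582 CE (Gregorian); the target day is +76503 days from there, so JDN = 2375664.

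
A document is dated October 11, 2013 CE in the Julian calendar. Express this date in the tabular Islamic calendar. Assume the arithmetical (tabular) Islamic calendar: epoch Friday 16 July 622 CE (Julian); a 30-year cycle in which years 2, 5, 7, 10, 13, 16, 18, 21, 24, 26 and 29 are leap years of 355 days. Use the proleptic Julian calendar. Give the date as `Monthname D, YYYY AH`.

Dhu al-Hijjah 19, 1434 AH

Both dates share Julian Day Number 2456590; in the tabular Islamic calendar that is 19 Dhu al-Hijjah 1434 AH.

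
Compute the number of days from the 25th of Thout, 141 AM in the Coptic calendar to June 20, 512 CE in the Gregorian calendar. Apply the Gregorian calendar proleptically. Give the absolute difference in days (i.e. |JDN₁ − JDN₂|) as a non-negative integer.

First date → JDN 1876189; second date → JDN 1908235.
The interval is |1876189 − 1908235| = 32046 days.

32046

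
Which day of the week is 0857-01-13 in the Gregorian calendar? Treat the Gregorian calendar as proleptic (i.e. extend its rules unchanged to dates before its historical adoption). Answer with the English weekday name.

JDN 2034086 mod 7 = 5, and JDN 0 was a Monday, so this is a Saturday.

Saturday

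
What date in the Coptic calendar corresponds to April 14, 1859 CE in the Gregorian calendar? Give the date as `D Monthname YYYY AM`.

Both dates share Julian Day Number 2400149; in the Coptic calendar that is 7 Parmouti 1575 AM.

7 Parmouti 1575 AM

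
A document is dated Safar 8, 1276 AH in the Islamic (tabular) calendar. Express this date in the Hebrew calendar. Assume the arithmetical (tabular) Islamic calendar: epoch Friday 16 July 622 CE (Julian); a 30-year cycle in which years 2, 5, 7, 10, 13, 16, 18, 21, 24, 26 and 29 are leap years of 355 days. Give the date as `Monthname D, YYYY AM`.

Both dates share Julian Day Number 2400294; in the Hebrew calendar that is 7 Elul 5619 AM.

Elul 7, 5619 AM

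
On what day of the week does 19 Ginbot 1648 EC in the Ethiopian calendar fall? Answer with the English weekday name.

Equivalently 24 May 1656 Gregorian, JDN 2326046.
JDN 2326046 mod 7 = 2, and JDN 0 was a Monday, so this is a Wednesday.

Wednesday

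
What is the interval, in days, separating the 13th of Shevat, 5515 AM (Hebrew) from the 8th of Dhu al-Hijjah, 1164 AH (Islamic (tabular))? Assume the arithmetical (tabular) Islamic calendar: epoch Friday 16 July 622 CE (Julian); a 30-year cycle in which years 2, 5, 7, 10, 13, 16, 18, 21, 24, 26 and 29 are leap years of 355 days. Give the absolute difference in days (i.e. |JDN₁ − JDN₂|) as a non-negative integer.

1185

First date → JDN 2362085; second date → JDN 2360900.
The interval is |2362085 − 2360900| = 1185 days.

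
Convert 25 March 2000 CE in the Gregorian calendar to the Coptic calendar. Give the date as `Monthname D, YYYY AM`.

Both dates share Julian Day Number 2451629; in the Coptic calendar that is 16 Paremhat 1716 AM.

Paremhat 16, 1716 AM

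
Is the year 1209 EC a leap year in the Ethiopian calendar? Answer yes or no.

no

1209 mod 4 = 1; in the Ethiopian calendar a year is leap when year mod 4 = 3, so it is a common year.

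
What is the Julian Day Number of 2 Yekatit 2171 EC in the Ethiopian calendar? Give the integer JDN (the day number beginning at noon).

2516964

Equivalently 10 February 2179 (Gregorian).
JDN 2451545 is 1 January 2000 CE (Gregorian); the target day is +65419 days from there, so JDN = 2516964.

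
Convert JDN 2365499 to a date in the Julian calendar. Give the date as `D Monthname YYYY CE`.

20 May 1764 CE

The Gregorian equivalent of JDN 2365499 is 31 May 1764.
In the Julian calendar that day is 20 May 1764 CE.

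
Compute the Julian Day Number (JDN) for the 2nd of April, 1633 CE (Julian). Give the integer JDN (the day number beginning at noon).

In the Gregorian calendar the same day is 12 April 1633.
JDN 2400001 is 17 November 1858 CE (Gregorian), MJD 0; the target day is −82398 days from there, so JDN = 2317603.

2317603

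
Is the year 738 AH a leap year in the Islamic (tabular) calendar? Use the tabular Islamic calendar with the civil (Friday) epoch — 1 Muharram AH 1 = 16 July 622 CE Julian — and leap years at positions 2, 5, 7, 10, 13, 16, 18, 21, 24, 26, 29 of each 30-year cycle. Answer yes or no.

Year 738 AH is year 18 of its 30-year cycle; leap positions are 2, 5, 7, 10, 13, 16, 18, 21, 24, 26, 29, so it is a leap year (355 days).

yes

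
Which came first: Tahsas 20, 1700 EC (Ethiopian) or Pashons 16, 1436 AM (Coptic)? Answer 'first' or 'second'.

First date → JDN 2344890; second date → JDN 2349419.
JDN 2344890 < JDN 2349419, so the first date is earlier.

first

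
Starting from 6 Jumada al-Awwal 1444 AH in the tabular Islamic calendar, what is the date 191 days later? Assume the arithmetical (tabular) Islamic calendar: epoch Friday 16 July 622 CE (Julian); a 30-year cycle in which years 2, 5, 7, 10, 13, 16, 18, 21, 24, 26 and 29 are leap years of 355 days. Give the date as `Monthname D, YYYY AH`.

The starting date is JDN 2459914; 2459914 + 191 = 2460105.
JDN 2460105 corresponds to Dhu al-Qa'dah 20, 1444 AH.

Dhu al-Qa'dah 20, 1444 AH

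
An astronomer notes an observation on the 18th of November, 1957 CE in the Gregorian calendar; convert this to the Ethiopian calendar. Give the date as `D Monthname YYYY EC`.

9 Hidar 1950 EC

Both dates share Julian Day Number 2436161; in the Ethiopian calendar that is 9 Hidar 1950 EC.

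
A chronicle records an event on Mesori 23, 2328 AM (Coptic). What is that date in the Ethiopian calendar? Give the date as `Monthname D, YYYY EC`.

Nehase 23, 2604 EC

The source date corresponds to 3 September 2612 in the Gregorian calendar (JDN 2675319).
That day falls on 23 Nehase 2604 EC in the Ethiopian calendar.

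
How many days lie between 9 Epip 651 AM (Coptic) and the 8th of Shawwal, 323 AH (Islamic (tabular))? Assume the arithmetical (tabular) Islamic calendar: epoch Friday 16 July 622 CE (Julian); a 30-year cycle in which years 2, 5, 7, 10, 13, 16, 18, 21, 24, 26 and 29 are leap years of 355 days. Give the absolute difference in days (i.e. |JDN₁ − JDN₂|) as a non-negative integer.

JDN of the first date = 2062750.
JDN of the second date = 2062819.
|2062819 − 2062750| = 69.

69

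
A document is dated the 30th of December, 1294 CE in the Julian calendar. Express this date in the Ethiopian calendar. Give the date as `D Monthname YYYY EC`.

4 Tir 1287 EC

The source date corresponds to 6 January 1295 in the proleptic Gregorian calendar (JDN 2194055).
That day falls on 4 Tir 1287 EC in the Ethiopian calendar.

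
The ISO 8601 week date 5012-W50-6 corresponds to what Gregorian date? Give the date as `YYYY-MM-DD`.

5012-12-12

ISO week 1 of 5012 is the week containing the first Thursday of 5012.
Week 50, day 6 (Saturday) lands on 5012-12-12.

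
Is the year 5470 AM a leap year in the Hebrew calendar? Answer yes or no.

yes

Hebrew year 5470 is year 17 of its 19-year Metonic cycle; leap years are at positions 3, 6, 8, 11, 14, 17, 19, so it is a leap year (13 months).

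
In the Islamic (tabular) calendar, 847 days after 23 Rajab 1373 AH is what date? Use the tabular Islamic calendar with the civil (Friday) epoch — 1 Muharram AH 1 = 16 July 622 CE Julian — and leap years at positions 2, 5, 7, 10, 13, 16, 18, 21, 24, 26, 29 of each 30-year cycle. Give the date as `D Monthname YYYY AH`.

JDN of 23 Rajab 1373 AH = 2434830.
2434830 + 847 = 2435677.
JDN 2435677 in the tabular Islamic calendar is 13 Dhu al-Hijjah 1375 AH.

13 Dhu al-Hijjah 1375 AH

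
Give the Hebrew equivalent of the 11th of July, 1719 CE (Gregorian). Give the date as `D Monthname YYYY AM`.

24 Tammuz 5479 AM

Both dates share Julian Day Number 2349103; in the Hebrew calendar that is 24 Tammuz 5479 AM.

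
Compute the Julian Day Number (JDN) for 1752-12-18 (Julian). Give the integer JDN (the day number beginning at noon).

Equivalently 29 December 1752 (Gregorian).
JDN 2400001 is 17 November 1858 CE (Gregorian), MJD 0; the target day is −38673 days from there, so JDN = 2361328.

2361328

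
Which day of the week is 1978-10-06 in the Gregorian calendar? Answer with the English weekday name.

2443788 ≡ 4 (mod 7); counting from Monday = 0 gives Friday.

Friday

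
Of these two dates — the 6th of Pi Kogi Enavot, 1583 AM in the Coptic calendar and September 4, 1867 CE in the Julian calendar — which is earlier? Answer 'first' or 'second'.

The two dates have Julian Day Numbers 2403220 and 2403226 respectively.
Since 2403220 < 2403226, the first date comes first.

first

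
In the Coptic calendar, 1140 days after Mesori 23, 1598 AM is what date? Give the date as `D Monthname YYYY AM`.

Counting 1140 days forward from JDN 2408686 reaches JDN 2409826, which is 2 Paopi 1602 AM.

2 Paopi 1602 AM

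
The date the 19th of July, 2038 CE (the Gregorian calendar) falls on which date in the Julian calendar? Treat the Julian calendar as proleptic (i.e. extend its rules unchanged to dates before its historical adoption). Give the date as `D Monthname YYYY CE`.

6 July 2038 CE

At this point the Julian calendar is 13 days behind the Gregorian.
19 July 2038 Gregorian − 13 days → 6 July 2038 Julian.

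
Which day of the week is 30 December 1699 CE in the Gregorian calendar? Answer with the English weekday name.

Since JDN mod 7 = 2 (0 = Monday), the day is Wednesday.

Wednesday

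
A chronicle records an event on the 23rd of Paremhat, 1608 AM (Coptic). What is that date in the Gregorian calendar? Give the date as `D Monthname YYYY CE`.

Julian Day Number of the source date = 2412189.
Converting JDN 2412189 to the Gregorian calendar gives 31 March 1892 CE.

31 March 1892 CE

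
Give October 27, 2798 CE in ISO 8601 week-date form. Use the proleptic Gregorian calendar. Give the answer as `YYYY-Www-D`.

2798-W44-2

The weekday is Tuesday (ISO weekday 2).
That Tuesday belongs to ISO week 44 of ISO year 2798.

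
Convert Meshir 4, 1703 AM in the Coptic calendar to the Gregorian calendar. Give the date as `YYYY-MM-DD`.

1987-02-11

Both dates share Julian Day Number 2446838; in the Gregorian calendar that is 11 February 1987 CE.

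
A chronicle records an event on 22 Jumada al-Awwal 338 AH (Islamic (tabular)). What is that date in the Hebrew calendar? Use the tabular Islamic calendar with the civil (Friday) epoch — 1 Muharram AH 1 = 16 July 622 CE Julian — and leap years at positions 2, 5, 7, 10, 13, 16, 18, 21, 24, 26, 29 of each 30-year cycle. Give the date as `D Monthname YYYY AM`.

23 Kislev 4710 AM

Julian Day Number of the source date = 2068001.
Converting JDN 2068001 to the Hebrew calendar gives 23 Kislev 4710 AM.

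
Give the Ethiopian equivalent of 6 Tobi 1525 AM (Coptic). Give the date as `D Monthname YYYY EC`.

The source date corresponds to 13 January 1809 in the Gregorian calendar (JDN 2381796).
That day falls on 6 Tir 1801 EC in the Ethiopian calendar.

6 Tir 1801 EC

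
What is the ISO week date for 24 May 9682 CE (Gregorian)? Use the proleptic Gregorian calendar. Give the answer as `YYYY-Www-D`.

The weekday is Sunday (ISO weekday 7).
That Sunday belongs to ISO week 21 of ISO year 9682.

9682-W21-7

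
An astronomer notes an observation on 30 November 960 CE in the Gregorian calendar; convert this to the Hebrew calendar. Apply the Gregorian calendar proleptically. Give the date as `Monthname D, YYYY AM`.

Kislev 3, 4721 AM

Julian Day Number of the source date = 2072027.
Converting JDN 2072027 to the Hebrew calendar gives 3 Kislev 4721 AM.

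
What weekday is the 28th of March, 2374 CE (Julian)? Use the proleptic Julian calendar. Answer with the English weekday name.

Equivalently 13 April 2374 Gregorian, JDN 2588248.
JDN 2588248 mod 7 = 5, and JDN 0 was a Monday, so this is a Saturday.

Saturday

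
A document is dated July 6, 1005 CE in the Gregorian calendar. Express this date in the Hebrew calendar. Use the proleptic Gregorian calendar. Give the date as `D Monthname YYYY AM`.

Both dates share Julian Day Number 2088315; in the Hebrew calendar that is 19 Tammuz 4765 AM.

19 Tammuz 4765 AM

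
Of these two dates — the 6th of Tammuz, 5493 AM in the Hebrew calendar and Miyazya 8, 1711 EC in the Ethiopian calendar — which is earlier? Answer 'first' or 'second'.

The two dates have Julian Day Numbers 2354195 and 2349015 respectively.
Since 2349015 < 2354195, the second date comes first.

second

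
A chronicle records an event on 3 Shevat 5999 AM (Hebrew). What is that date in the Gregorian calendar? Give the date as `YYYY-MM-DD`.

2239-01-09

Julian Day Number of the source date = 2538846.
Converting JDN 2538846 to the Gregorian calendar gives 9 January 2239 CE.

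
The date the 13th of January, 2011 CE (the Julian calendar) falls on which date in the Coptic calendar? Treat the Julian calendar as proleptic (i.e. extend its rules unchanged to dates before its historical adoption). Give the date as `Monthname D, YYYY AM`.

Tobi 18, 1727 AM

The source date corresponds to 26 January 2011 in the Gregorian calendar (JDN 2455588).
That day falls on 18 Tobi 1727 AM in the Coptic calendar.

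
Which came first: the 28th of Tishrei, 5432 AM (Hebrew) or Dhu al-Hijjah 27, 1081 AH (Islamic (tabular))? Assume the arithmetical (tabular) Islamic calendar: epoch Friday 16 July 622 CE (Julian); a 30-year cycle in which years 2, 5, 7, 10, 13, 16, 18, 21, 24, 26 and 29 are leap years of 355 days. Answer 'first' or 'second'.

Converting both to JDN: 2331655 vs 2331507; the smaller is the second.

second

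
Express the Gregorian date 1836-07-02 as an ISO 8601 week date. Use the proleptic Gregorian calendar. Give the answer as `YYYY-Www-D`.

1836-W26-6

The weekday is Saturday (ISO weekday 6).
That Saturday belongs to ISO week 26 of ISO year 1836.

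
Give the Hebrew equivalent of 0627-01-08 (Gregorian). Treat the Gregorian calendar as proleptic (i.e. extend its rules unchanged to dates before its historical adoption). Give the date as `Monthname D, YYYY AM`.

Both dates share Julian Day Number 1950074; in the Hebrew calendar that is 12 Shevat 4387 AM.

Shevat 12, 4387 AM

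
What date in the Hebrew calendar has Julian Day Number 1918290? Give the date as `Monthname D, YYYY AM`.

Shevat 4, 4300 AM

The proleptic Gregorian equivalent of JDN 1918290 is 31 December 539.
In the Hebrew calendar that day is Shevat 4, 4300 AM.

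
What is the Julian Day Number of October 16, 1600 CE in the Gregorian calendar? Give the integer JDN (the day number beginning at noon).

JDN 2299161 is 15 October 1582 CE (Gregorian); the target day is +6576 days from there, so JDN = 2305737.

2305737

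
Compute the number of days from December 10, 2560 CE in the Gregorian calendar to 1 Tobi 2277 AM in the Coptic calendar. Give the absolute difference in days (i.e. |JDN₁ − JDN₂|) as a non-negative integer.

34

First date → JDN 2656425; second date → JDN 2656459.
The interval is |2656425 − 2656459| = 34 days.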